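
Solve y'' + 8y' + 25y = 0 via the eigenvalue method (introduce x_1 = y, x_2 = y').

Let x_1 = y, x_2 = y'. Then x_1' = x_2 and x_2' = -25x_1 - 8x_2.
A = [[0,1],[-25,-8]]; det(A-λI) = λ^2 + 8λ + 25.
Eigenvalues λ = -4 ± 3i.

y(t) = C_1e^(-4t)cos(3t) + C_2e^(-4t)sin(3t)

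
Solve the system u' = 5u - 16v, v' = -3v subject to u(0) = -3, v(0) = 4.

u(t) = -11e^(5t) + 8e^(-3t), v(t) = 4e^(-3t)

Coefficient matrix A = [[5, -16], [0, -3]].
Characteristic polynomial det(A - λI) = λ^2 - 2λ - 15 = 0.
Eigenvalues λ = -3, 5.
For λ=-3: (A-λI) row 1 is [8, -16], so an eigenvector is (2, 1).
For λ=5: (A-λI) row 1 is [0, -16], so an eigenvector is (-1, 0).
General solution: c_1e^(-3t)(2,1) + c_2e^(5t)(-1,0).
Applying u(0)=-3, v(0)=4 gives c_1=4, c_2=11.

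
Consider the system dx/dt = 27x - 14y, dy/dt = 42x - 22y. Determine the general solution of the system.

x(t) = K_1e^(-t) + 2K_2e^(6t), y(t) = 2K_1e^(-t) + 3K_2e^(6t)

Coefficient matrix A = [[27, -14], [42, -22]].
Characteristic polynomial det(A - λI) = λ^2 - 5λ - 6 = 0.
Eigenvalues λ = -1, 6.
For λ=-1: (A-λI) row 1 is [28, -14], so an eigenvector is (1, 2).
For λ=6: (A-λI) row 1 is [21, -14], so an eigenvector is (2, 3).
General solution: K_1e^(-t)(1,2) + K_2e^(6t)(2,3).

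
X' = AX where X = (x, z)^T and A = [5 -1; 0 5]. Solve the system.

Coefficient matrix A = [[5, -1], [0, 5]].
Characteristic polynomial det(A - λI) = λ^2 - 10λ + 25 = 0.
Single eigenvalue λ = 5 with algebraic multiplicity 2.
Eigenvector v = (1,0); generalized eigenvector w with (A-λI)w=v is (3,-1).
General solution: e^(5t)[C_1·v + C_2·(t·v + w)].

x(t) = C_1e^(5t) + C_2te^(5t) + 3C_2e^(5t), z(t) = -C_2e^(5t)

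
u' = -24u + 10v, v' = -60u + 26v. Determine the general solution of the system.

Coefficient matrix A = [[-24, 10], [-60, 26]].
Characteristic polynomial det(A - λI) = λ^2 - 2λ - 24 = 0.
Eigenvalues λ = -4, 6.
For λ=-4: (A-λI) row 1 is [-20, 10], so an eigenvector is (1, 2).
For λ=6: (A-λI) row 1 is [-30, 10], so an eigenvector is (1, 3).
General solution: K_1e^(-4t)(1,2) + K_2e^(6t)(1,3).

u(t) = K_1e^(-4t) + K_2e^(6t), v(t) = 2K_1e^(-4t) + 3K_2e^(6t)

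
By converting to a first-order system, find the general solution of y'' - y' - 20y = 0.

Let x_1 = y, x_2 = y'. Then x_1' = x_2 and x_2' = 20x_1 + x_2.
A = [[0,1],[20,1]]; det(A-λI) = λ^2 - λ - 20.
Eigenvalues λ = 5, -4 with eigenvectors (1,5), (1,-4).

y(t) = C_1e^(5t) + C_2e^(-4t)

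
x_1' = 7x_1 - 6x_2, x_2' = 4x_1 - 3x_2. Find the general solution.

x_1(t) = c_1e^(t) + 3c_2e^(3t), x_2(t) = c_1e^(t) + 2c_2e^(3t)

Coefficient matrix A = [[7, -6], [4, -3]].
Characteristic polynomial det(A - λI) = λ^2 - 4λ + 3 = 0.
Eigenvalues λ = 1, 3.
For λ=1: (A-λI) row 1 is [6, -6], so an eigenvector is (1, 1).
For λ=3: (A-λI) row 1 is [4, -6], so an eigenvector is (3, 2).
General solution: c_1e^(t)(1,1) + c_2e^(3t)(3,2).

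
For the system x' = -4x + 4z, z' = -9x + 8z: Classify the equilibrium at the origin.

unstable improper node

A = [[-4,4],[-9,8]]; det(A-λI) = λ^2 - 4λ + 4.
repeated λ = 2 with a single eigenvector.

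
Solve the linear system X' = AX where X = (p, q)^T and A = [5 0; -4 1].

p(t) = -c_1e^(5t), q(t) = c_1e^(5t) + c_2e^(t)

Coefficient matrix A = [[5, 0], [-4, 1]].
Characteristic polynomial det(A - λI) = λ^2 - 6λ + 5 = 0.
Eigenvalues λ = 5, 1.
For λ=5: (A-λI) row 2 is [-4, -4], so an eigenvector is (-1, 1).
For λ=1: (A-λI) row 1 is [4, 0], so an eigenvector is (0, 1).
General solution: c_1e^(5t)(-1,1) + c_2e^(t)(0,1).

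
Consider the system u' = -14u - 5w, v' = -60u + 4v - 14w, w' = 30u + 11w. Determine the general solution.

u(t) = c_1e^(-4t) - c_3e^(t), v(t) = 4c_1e^(-4t) + c_2e^(4t) - 6c_3e^(t), w(t) = -2c_1e^(-4t) + 3c_3e^(t)

Coefficient matrix A = [[-14, 0, -5], [-60, 4, -14], [30, 0, 11]].
det(A - λI) = 0 gives eigenvalues λ = -4, 4, 1.
For λ=-4: eigenvector (1,4,-2).
For λ=4: eigenvector (0,1,0).
For λ=1: eigenvector (-1,-6,3).
General solution: c_1e^(-4t)(1,4,-2) + c_2e^(4t)(0,1,0) + c_3e^(t)(-1,-6,3).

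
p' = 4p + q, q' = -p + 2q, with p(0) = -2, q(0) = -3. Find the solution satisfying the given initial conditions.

p(t) = -5te^(3t) - 2e^(3t), q(t) = 5te^(3t) - 3e^(3t)

Coefficient matrix A = [[4, 1], [-1, 2]].
Characteristic polynomial det(A - λI) = λ^2 - 6λ + 9 = 0.
Single eigenvalue λ = 3 with algebraic multiplicity 2.
Eigenvector v = (1,-1); generalized eigenvector w with (A-λI)w=v is (-1,2).
General solution: e^(3t)[c_1·v + c_2·(t·v + w)].
Applying p(0)=-2, q(0)=-3 gives c_1=-7, c_2=-5.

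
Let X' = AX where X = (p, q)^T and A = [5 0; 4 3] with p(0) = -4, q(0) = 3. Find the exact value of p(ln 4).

-4096

A = [[5,0],[4,3]]; eigenvalues λ = 3, 5.
Eigenvectors: (0,-1) for λ=3, (-1,-2) for λ=5.
From the initial condition, c_1 = -11, c_2 = 4.
p(ln 4) = (-11)(4^3)(0) + (4)(4^5)(-1) = -4096.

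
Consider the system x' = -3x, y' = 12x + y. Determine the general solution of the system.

x(t) = C_1e^(-3t), y(t) = -3C_1e^(-3t) - C_2e^(t)

Coefficient matrix A = [[-3, 0], [12, 1]].
Characteristic polynomial det(A - λI) = λ^2 + 2λ - 3 = 0.
Eigenvalues λ = -3, 1.
For λ=-3: (A-λI) row 2 is [12, 4], so an eigenvector is (1, -3).
For λ=1: (A-λI) row 1 is [-4, 0], so an eigenvector is (0, -1).
General solution: C_1e^(-3t)(1,-3) + C_2e^(t)(0,-1).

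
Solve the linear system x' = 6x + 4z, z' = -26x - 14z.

x(t) = c_1e^(-4t)sin(2t) + c_1e^(-4t)cos(2t) + c_2e^(-4t)sin(2t) - c_2e^(-4t)cos(2t), z(t) = -3c_1e^(-4t)sin(2t) - 2c_1e^(-4t)cos(2t) - 2c_2e^(-4t)sin(2t) + 3c_2e^(-4t)cos(2t)

Coefficient matrix A = [[6, 4], [-26, -14]].
Characteristic polynomial det(A - λI) = λ^2 + 8λ + 20 = 0.
Eigenvalues λ = -4 ± 2i (complex conjugate pair).
For λ=-4+2i: an eigenvector is (1,-2) - i(1,-3) = (1 - i, -2 + 3i).
A real fundamental pair from Re and Im of e^((-4+2i)t)v: X_1 = e^(-4t)(cos(2t)·(1,-2) + sin(2t)·(1,-3)), X_2 = e^(-4t)(sin(2t)·(1,-2) - cos(2t)·(1,-3)).
General solution: c_1X_1 + c_2X_2.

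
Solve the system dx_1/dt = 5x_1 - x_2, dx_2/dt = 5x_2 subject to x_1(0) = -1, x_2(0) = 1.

x_1(t) = -te^(5t) - e^(5t), x_2(t) = e^(5t)

Coefficient matrix A = [[5, -1], [0, 5]].
Characteristic polynomial det(A - λI) = λ^2 - 10λ + 25 = 0.
Single eigenvalue λ = 5 with algebraic multiplicity 2.
Eigenvector v = (-1,0); generalized eigenvector w with (A-λI)w=v is (1,1).
General solution: e^(5t)[K_1·v + K_2·(t·v + w)].
Applying x_1(0)=-1, x_2(0)=1 gives K_1=2, K_2=1.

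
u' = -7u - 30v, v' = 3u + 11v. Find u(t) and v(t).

Coefficient matrix A = [[-7, -30], [3, 11]].
Characteristic polynomial det(A - λI) = λ^2 - 4λ + 13 = 0.
Eigenvalues λ = 2 ± 3i (complex conjugate pair).
For λ=2+3i: an eigenvector is (-1,0) - i(3,-1) = (-1 - 3i, 0 + i).
A real fundamental pair from Re and Im of e^((2+3i)t)v: X_1 = e^(2t)(cos(3t)·(-1,0) + sin(3t)·(3,-1)), X_2 = e^(2t)(sin(3t)·(-1,0) - cos(3t)·(3,-1)).
General solution: K_1X_1 + K_2X_2.

u(t) = 3K_1e^(2t)sin(3t) - K_1e^(2t)cos(3t) - K_2e^(2t)sin(3t) - 3K_2e^(2t)cos(3t), v(t) = -K_1e^(2t)sin(3t) + K_2e^(2t)cos(3t)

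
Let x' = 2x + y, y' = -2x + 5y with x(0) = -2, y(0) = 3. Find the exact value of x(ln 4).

A = [[2,1],[-2,5]]; eigenvalues λ = 4, 3.
Eigenvectors: (-1,-2) for λ=4, (1,1) for λ=3.
From the initial condition, c_1 = -5, c_2 = -7.
x(ln 4) = (-5)(4^4)(-1) + (-7)(4^3)(1) = 832.

832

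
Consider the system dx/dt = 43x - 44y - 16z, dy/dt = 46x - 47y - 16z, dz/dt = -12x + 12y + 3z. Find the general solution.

Coefficient matrix A = [[43, -44, -16], [46, -47, -16], [-12, 12, 3]].
det(A - λI) = 0 gives eigenvalues λ = -1, 3, -3.
For λ=-1: eigenvector (-1,-1,0).
For λ=3: eigenvector (-4,-4,1).
For λ=-3: eigenvector (-6,-7,2).
General solution: K_1e^(-t)(-1,-1,0) + K_2e^(3t)(-4,-4,1) + K_3e^(-3t)(-6,-7,2).

x(t) = -K_1e^(-t) - 4K_2e^(3t) - 6K_3e^(-3t), y(t) = -K_1e^(-t) - 4K_2e^(3t) - 7K_3e^(-3t), z(t) = K_2e^(3t) + 2K_3e^(-3t)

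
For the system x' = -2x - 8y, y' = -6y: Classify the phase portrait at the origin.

stable node

A = [[-2,-8],[0,-6]]; det(A-λI) = λ^2 + 8λ + 12.
λ = -2, -6: both negative.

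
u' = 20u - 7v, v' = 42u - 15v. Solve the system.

u(t) = K_1e^(-t) - K_2e^(6t), v(t) = 3K_1e^(-t) - 2K_2e^(6t)

Coefficient matrix A = [[20, -7], [42, -15]].
Characteristic polynomial det(A - λI) = λ^2 - 5λ - 6 = 0.
Eigenvalues λ = -1, 6.
For λ=-1: (A-λI) row 1 is [21, -7], so an eigenvector is (1, 3).
For λ=6: (A-λI) row 1 is [14, -7], so an eigenvector is (-1, -2).
General solution: K_1e^(-t)(1,3) + K_2e^(6t)(-1,-2).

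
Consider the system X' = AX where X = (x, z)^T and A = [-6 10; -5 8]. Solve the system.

Coefficient matrix A = [[-6, 10], [-5, 8]].
Characteristic polynomial det(A - λI) = λ^2 - 2λ + 2 = 0.
Eigenvalues λ = 1 ± i (complex conjugate pair).
For λ=1+i: an eigenvector is (-3,-2) - i(1,1) = (-3 - i, -2 - i).
A real fundamental pair from Re and Im of e^((1+i)t)v: X_1 = e^(t)(cos(t)·(-3,-2) + sin(t)·(1,1)), X_2 = e^(t)(sin(t)·(-3,-2) - cos(t)·(1,1)).
General solution: C_1X_1 + C_2X_2.

x(t) = C_1e^(t)sin(t) - 3C_1e^(t)cos(t) - 3C_2e^(t)sin(t) - C_2e^(t)cos(t), z(t) = C_1e^(t)sin(t) - 2C_1e^(t)cos(t) - 2C_2e^(t)sin(t) - C_2e^(t)cos(t)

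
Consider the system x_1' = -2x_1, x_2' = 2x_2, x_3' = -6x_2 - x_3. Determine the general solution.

x_1(t) = c_1e^(-2t), x_2(t) = c_2e^(2t), x_3(t) = -2c_2e^(2t) + c_3e^(-t)

Coefficient matrix A = [[-2, 0, 0], [0, 2, 0], [0, -6, -1]].
det(A - λI) = 0 gives eigenvalues λ = -2, 2, -1.
For λ=-2: eigenvector (1,0,0).
For λ=2: eigenvector (0,1,-2).
For λ=-1: eigenvector (0,0,1).
General solution: c_1e^(-2t)(1,0,0) + c_2e^(2t)(0,1,-2) + c_3e^(-t)(0,0,1).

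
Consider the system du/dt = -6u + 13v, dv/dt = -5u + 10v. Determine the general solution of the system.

Coefficient matrix A = [[-6, 13], [-5, 10]].
Characteristic polynomial det(A - λI) = λ^2 - 4λ + 5 = 0.
Eigenvalues λ = 2 ± i (complex conjugate pair).
For λ=2+i: an eigenvector is (3,2) - i(2,1) = (3 - 2i, 2 - i).
A real fundamental pair from Re and Im of e^((2+i)t)v: X_1 = e^(2t)(cos(t)·(3,2) + sin(t)·(2,1)), X_2 = e^(2t)(sin(t)·(3,2) - cos(t)·(2,1)).
General solution: c_1X_1 + c_2X_2.

u(t) = 2c_1e^(2t)sin(t) + 3c_1e^(2t)cos(t) + 3c_2e^(2t)sin(t) - 2c_2e^(2t)cos(t), v(t) = c_1e^(2t)sin(t) + 2c_1e^(2t)cos(t) + 2c_2e^(2t)sin(t) - c_2e^(2t)cos(t)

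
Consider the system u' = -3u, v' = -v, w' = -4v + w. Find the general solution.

u(t) = C_3e^(-3t), v(t) = C_2e^(-t), w(t) = C_1e^(t) + 2C_2e^(-t)

Coefficient matrix A = [[-3, 0, 0], [0, -1, 0], [0, -4, 1]].
det(A - λI) = 0 gives eigenvalues λ = 1, -1, -3.
For λ=1: eigenvector (0,0,1).
For λ=-1: eigenvector (0,1,2).
For λ=-3: eigenvector (1,0,0).
General solution: C_1e^(t)(0,0,1) + C_2e^(-t)(0,1,2) + C_3e^(-3t)(1,0,0).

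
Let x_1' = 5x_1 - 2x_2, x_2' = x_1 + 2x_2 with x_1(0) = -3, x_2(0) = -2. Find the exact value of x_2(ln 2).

-24

A = [[5,-2],[1,2]]; eigenvalues λ = 3, 4.
Eigenvectors: (-1,-1) for λ=3, (2,1) for λ=4.
From the initial condition, c_1 = 1, c_2 = -1.
x_2(ln 2) = (1)(2^3)(-1) + (-1)(2^4)(1) = -24.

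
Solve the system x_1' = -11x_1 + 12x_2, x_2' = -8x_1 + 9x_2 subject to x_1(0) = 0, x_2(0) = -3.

x_1(t) = -9e^(t) + 9e^(-3t), x_2(t) = -9e^(t) + 6e^(-3t)

Coefficient matrix A = [[-11, 12], [-8, 9]].
Characteristic polynomial det(A - λI) = λ^2 + 2λ - 3 = 0.
Eigenvalues λ = 1, -3.
For λ=1: (A-λI) row 1 is [-12, 12], so an eigenvector is (1, 1).
For λ=-3: (A-λI) row 1 is [-8, 12], so an eigenvector is (-3, -2).
General solution: K_1e^(t)(1,1) + K_2e^(-3t)(-3,-2).
Applying x_1(0)=0, x_2(0)=-3 gives K_1=-9, K_2=-3.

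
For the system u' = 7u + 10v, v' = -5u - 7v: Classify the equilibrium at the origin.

center

A = [[7,10],[-5,-7]]; det(A-λI) = λ^2 + 1.
λ = 0 ± i: zero real part.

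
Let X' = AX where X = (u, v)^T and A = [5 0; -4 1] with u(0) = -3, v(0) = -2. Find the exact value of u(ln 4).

-3072

A = [[5,0],[-4,1]]; eigenvalues λ = 1, 5.
Eigenvectors: (0,1) for λ=1, (-1,1) for λ=5.
From the initial condition, c_1 = -5, c_2 = 3.
u(ln 4) = (-5)(4^1)(0) + (3)(4^5)(-1) = -3072.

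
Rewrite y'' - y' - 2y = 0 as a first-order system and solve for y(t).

y(t) = C_1e^(-t) + C_2e^(2t)

Let x_1 = y, x_2 = y'. Then x_1' = x_2 and x_2' = 2x_1 + x_2.
A = [[0,1],[2,1]]; det(A-λI) = λ^2 - λ - 2.
Eigenvalues λ = -1, 2 with eigenvectors (1,-1), (1,2).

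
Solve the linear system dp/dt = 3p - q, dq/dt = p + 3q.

p(t) = K_1e^(3t)sin(t) - K_2e^(3t)cos(t), q(t) = -K_1e^(3t)cos(t) - K_2e^(3t)sin(t)

Coefficient matrix A = [[3, -1], [1, 3]].
Characteristic polynomial det(A - λI) = λ^2 - 6λ + 10 = 0.
Eigenvalues λ = 3 ± i (complex conjugate pair).
For λ=3+i: an eigenvector is (0,-1) - i(1,0) = (0 - i, -1).
A real fundamental pair from Re and Im of e^((3+i)t)v: X_1 = e^(3t)(cos(t)·(0,-1) + sin(t)·(1,0)), X_2 = e^(3t)(sin(t)·(0,-1) - cos(t)·(1,0)).
General solution: K_1X_1 + K_2X_2.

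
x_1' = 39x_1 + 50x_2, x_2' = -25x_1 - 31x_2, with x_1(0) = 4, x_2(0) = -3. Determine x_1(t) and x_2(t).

Coefficient matrix A = [[39, 50], [-25, -31]].
Characteristic polynomial det(A - λI) = λ^2 - 8λ + 41 = 0.
Eigenvalues λ = 4 ± 5i (complex conjugate pair).
For λ=4+5i: an eigenvector is (-1,1) - i(3,-2) = (-1 - 3i, 1 + 2i).
A real fundamental pair from Re and Im of e^((4+5i)t)v: X_1 = e^(4t)(cos(5t)·(-1,1) + sin(5t)·(3,-2)), X_2 = e^(4t)(sin(5t)·(-1,1) - cos(5t)·(3,-2)).
General solution: K_1X_1 + K_2X_2.
Applying x_1(0)=4, x_2(0)=-3 gives K_1=-1, K_2=-1.

x_1(t) = -2e^(4t)sin(5t) + 4e^(4t)cos(5t), x_2(t) = e^(4t)sin(5t) - 3e^(4t)cos(5t)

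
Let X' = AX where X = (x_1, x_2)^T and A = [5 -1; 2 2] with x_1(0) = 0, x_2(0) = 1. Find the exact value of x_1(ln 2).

-8

A = [[5,-1],[2,2]]; eigenvalues λ = 4, 3.
Eigenvectors: (1,1) for λ=4, (1,2) for λ=3.
From the initial condition, c_1 = -1, c_2 = 1.
x_1(ln 2) = (-1)(2^4)(1) + (1)(2^3)(1) = -8.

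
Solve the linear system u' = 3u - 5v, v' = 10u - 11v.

u(t) = -C_1e^(-4t)sin(t) + 2C_1e^(-4t)cos(t) + 2C_2e^(-4t)sin(t) + C_2e^(-4t)cos(t), v(t) = -C_1e^(-4t)sin(t) + 3C_1e^(-4t)cos(t) + 3C_2e^(-4t)sin(t) + C_2e^(-4t)cos(t)

Coefficient matrix A = [[3, -5], [10, -11]].
Characteristic polynomial det(A - λI) = λ^2 + 8λ + 17 = 0.
Eigenvalues λ = -4 ± i (complex conjugate pair).
For λ=-4+i: an eigenvector is (2,3) - i(-1,-1) = (2 + i, 3 + i).
A real fundamental pair from Re and Im of e^((-4+i)t)v: X_1 = e^(-4t)(cos(t)·(2,3) + sin(t)·(-1,-1)), X_2 = e^(-4t)(sin(t)·(2,3) - cos(t)·(-1,-1)).
General solution: C_1X_1 + C_2X_2.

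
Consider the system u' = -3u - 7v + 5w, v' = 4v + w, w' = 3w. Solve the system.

Coefficient matrix A = [[-3, -7, 5], [0, 4, 1], [0, 0, 3]].
det(A - λI) = 0 gives eigenvalues λ = 3, 4, -3.
For λ=3: eigenvector (2,-1,1).
For λ=4: eigenvector (-1,1,0).
For λ=-3: eigenvector (1,0,0).
General solution: c_1e^(3t)(2,-1,1) + c_2e^(4t)(-1,1,0) + c_3e^(-3t)(1,0,0).

u(t) = 2c_1e^(3t) - c_2e^(4t) + c_3e^(-3t), v(t) = -c_1e^(3t) + c_2e^(4t), w(t) = c_1e^(3t)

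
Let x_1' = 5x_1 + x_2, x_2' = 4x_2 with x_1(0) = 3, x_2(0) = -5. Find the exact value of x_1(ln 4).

-768

A = [[5,1],[0,4]]; eigenvalues λ = 5, 4.
Eigenvectors: (-1,0) for λ=5, (1,-1) for λ=4.
From the initial condition, c_1 = 2, c_2 = 5.
x_1(ln 4) = (2)(4^5)(-1) + (5)(4^4)(1) = -768.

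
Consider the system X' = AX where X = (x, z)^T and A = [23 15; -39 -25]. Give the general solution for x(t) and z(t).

Coefficient matrix A = [[23, 15], [-39, -25]].
Characteristic polynomial det(A - λI) = λ^2 + 2λ + 10 = 0.
Eigenvalues λ = -1 ± 3i (complex conjugate pair).
For λ=-1+3i: an eigenvector is (-1,2) - i(2,-3) = (-1 - 2i, 2 + 3i).
A real fundamental pair from Re and Im of e^((-1+3i)t)v: X_1 = e^(-t)(cos(3t)·(-1,2) + sin(3t)·(2,-3)), X_2 = e^(-t)(sin(3t)·(-1,2) - cos(3t)·(2,-3)).
General solution: c_1X_1 + c_2X_2.

x(t) = 2c_1e^(-t)sin(3t) - c_1e^(-t)cos(3t) - c_2e^(-t)sin(3t) - 2c_2e^(-t)cos(3t), z(t) = -3c_1e^(-t)sin(3t) + 2c_1e^(-t)cos(3t) + 2c_2e^(-t)sin(3t) + 3c_2e^(-t)cos(3t)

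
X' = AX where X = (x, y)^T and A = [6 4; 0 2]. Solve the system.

Coefficient matrix A = [[6, 4], [0, 2]].
Characteristic polynomial det(A - λI) = λ^2 - 8λ + 12 = 0.
Eigenvalues λ = 6, 2.
For λ=6: (A-λI) row 1 is [0, 4], so an eigenvector is (1, 0).
For λ=2: (A-λI) row 1 is [4, 4], so an eigenvector is (-1, 1).
General solution: K_1e^(6t)(1,0) + K_2e^(2t)(-1,1).

x(t) = K_1e^(6t) - K_2e^(2t), y(t) = K_2e^(2t)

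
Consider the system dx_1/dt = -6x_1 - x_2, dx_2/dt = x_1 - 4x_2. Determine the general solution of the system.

Coefficient matrix A = [[-6, -1], [1, -4]].
Characteristic polynomial det(A - λI) = λ^2 + 10λ + 25 = 0.
Single eigenvalue λ = -5 with algebraic multiplicity 2.
Eigenvector v = (1,-1); generalized eigenvector w with (A-λI)w=v is (2,-3).
General solution: e^(-5t)[C_1·v + C_2·(t·v + w)].

x_1(t) = C_1e^(-5t) + C_2te^(-5t) + 2C_2e^(-5t), x_2(t) = -C_1e^(-5t) - C_2te^(-5t) - 3C_2e^(-5t)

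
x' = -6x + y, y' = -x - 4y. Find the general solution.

x(t) = K_1e^(-5t) + K_2te^(-5t) - 2K_2e^(-5t), y(t) = K_1e^(-5t) + K_2te^(-5t) - K_2e^(-5t)

Coefficient matrix A = [[-6, 1], [-1, -4]].
Characteristic polynomial det(A - λI) = λ^2 + 10λ + 25 = 0.
Single eigenvalue λ = -5 with algebraic multiplicity 2.
Eigenvector v = (1,1); generalized eigenvector w with (A-λI)w=v is (-2,-1).
General solution: e^(-5t)[K_1·v + K_2·(t·v + w)].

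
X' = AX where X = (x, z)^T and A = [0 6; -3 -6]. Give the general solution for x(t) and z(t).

Coefficient matrix A = [[0, 6], [-3, -6]].
Characteristic polynomial det(A - λI) = λ^2 + 6λ + 18 = 0.
Eigenvalues λ = -3 ± 3i (complex conjugate pair).
For λ=-3+3i: an eigenvector is (1,-1) - i(-1,0) = (1 + i, -1).
A real fundamental pair from Re and Im of e^((-3+3i)t)v: X_1 = e^(-3t)(cos(3t)·(1,-1) + sin(3t)·(-1,0)), X_2 = e^(-3t)(sin(3t)·(1,-1) - cos(3t)·(-1,0)).
General solution: c_1X_1 + c_2X_2.

x(t) = -c_1e^(-3t)sin(3t) + c_1e^(-3t)cos(3t) + c_2e^(-3t)sin(3t) + c_2e^(-3t)cos(3t), z(t) = -c_1e^(-3t)cos(3t) - c_2e^(-3t)sin(3t)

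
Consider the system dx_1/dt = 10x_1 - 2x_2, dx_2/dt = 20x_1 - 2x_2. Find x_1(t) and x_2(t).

Coefficient matrix A = [[10, -2], [20, -2]].
Characteristic polynomial det(A - λI) = λ^2 - 8λ + 20 = 0.
Eigenvalues λ = 4 ± 2i (complex conjugate pair).
For λ=4+2i: an eigenvector is (1,3) - i(0,1) = (1, 3 - i).
A real fundamental pair from Re and Im of e^((4+2i)t)v: X_1 = e^(4t)(cos(2t)·(1,3) + sin(2t)·(0,1)), X_2 = e^(4t)(sin(2t)·(1,3) - cos(2t)·(0,1)).
General solution: C_1X_1 + C_2X_2.

x_1(t) = C_1e^(4t)cos(2t) + C_2e^(4t)sin(2t), x_2(t) = C_1e^(4t)sin(2t) + 3C_1e^(4t)cos(2t) + 3C_2e^(4t)sin(2t) - C_2e^(4t)cos(2t)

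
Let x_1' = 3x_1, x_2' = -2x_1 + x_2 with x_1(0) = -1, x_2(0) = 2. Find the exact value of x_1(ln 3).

A = [[3,0],[-2,1]]; eigenvalues λ = 3, 1.
Eigenvectors: (1,-1) for λ=3, (0,1) for λ=1.
From the initial condition, c_1 = -1, c_2 = 1.
x_1(ln 3) = (-1)(3^3)(1) + (1)(3^1)(0) = -27.

-27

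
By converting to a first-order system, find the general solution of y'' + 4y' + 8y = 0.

Let x_1 = y, x_2 = y'. Then x_1' = x_2 and x_2' = -8x_1 - 4x_2.
A = [[0,1],[-8,-4]]; det(A-λI) = λ^2 + 4λ + 8.
Eigenvalues λ = -2 ± 2i.

y(t) = c_1e^(-2t)cos(2t) + c_2e^(-2t)sin(2t)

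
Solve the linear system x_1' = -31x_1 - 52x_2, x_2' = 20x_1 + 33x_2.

Coefficient matrix A = [[-31, -52], [20, 33]].
Characteristic polynomial det(A - λI) = λ^2 - 2λ + 17 = 0.
Eigenvalues λ = 1 ± 4i (complex conjugate pair).
For λ=1+4i: an eigenvector is (-2,1) - i(3,-2) = (-2 - 3i, 1 + 2i).
A real fundamental pair from Re and Im of e^((1+4i)t)v: X_1 = e^(t)(cos(4t)·(-2,1) + sin(4t)·(3,-2)), X_2 = e^(t)(sin(4t)·(-2,1) - cos(4t)·(3,-2)).
General solution: c_1X_1 + c_2X_2.

x_1(t) = 3c_1e^(t)sin(4t) - 2c_1e^(t)cos(4t) - 2c_2e^(t)sin(4t) - 3c_2e^(t)cos(4t), x_2(t) = -2c_1e^(t)sin(4t) + c_1e^(t)cos(4t) + c_2e^(t)sin(4t) + 2c_2e^(t)cos(4t)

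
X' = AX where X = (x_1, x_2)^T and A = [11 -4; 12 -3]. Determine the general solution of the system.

Coefficient matrix A = [[11, -4], [12, -3]].
Characteristic polynomial det(A - λI) = λ^2 - 8λ + 15 = 0.
Eigenvalues λ = 5, 3.
For λ=5: (A-λI) row 1 is [6, -4], so an eigenvector is (-2, -3).
For λ=3: (A-λI) row 1 is [8, -4], so an eigenvector is (-1, -2).
General solution: C_1e^(5t)(-2,-3) + C_2e^(3t)(-1,-2).

x_1(t) = -2C_1e^(5t) - C_2e^(3t), x_2(t) = -3C_1e^(5t) - 2C_2e^(3t)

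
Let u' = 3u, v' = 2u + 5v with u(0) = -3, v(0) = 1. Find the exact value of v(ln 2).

A = [[3,0],[2,5]]; eigenvalues λ = 5, 3.
Eigenvectors: (0,-1) for λ=5, (1,-1) for λ=3.
From the initial condition, c_1 = 2, c_2 = -3.
v(ln 2) = (2)(2^5)(-1) + (-3)(2^3)(-1) = -40.

-40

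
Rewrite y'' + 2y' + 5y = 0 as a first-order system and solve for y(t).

Let x_1 = y, x_2 = y'. Then x_1' = x_2 and x_2' = -5x_1 - 2x_2.
A = [[0,1],[-5,-2]]; det(A-λI) = λ^2 + 2λ + 5.
Eigenvalues λ = -1 ± 2i.

y(t) = C_1e^(-t)cos(2t) + C_2e^(-t)sin(2t)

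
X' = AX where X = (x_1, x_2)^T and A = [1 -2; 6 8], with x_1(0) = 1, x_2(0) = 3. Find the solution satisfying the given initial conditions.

x_1(t) = -9e^(5t) + 10e^(4t), x_2(t) = 18e^(5t) - 15e^(4t)

Coefficient matrix A = [[1, -2], [6, 8]].
Characteristic polynomial det(A - λI) = λ^2 - 9λ + 20 = 0.
Eigenvalues λ = 4, 5.
For λ=4: (A-λI) row 1 is [-3, -2], so an eigenvector is (2, -3).
For λ=5: (A-λI) row 1 is [-4, -2], so an eigenvector is (1, -2).
General solution: K_1e^(4t)(2,-3) + K_2e^(5t)(1,-2).
Applying x_1(0)=1, x_2(0)=3 gives K_1=5, K_2=-9.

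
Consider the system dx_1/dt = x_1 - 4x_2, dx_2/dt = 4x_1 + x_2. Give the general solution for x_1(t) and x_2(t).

Coefficient matrix A = [[1, -4], [4, 1]].
Characteristic polynomial det(A - λI) = λ^2 - 2λ + 17 = 0.
Eigenvalues λ = 1 ± 4i (complex conjugate pair).
For λ=1+4i: an eigenvector is (0,-1) - i(1,0) = (0 - i, -1).
A real fundamental pair from Re and Im of e^((1+4i)t)v: X_1 = e^(t)(cos(4t)·(0,-1) + sin(4t)·(1,0)), X_2 = e^(t)(sin(4t)·(0,-1) - cos(4t)·(1,0)).
General solution: c_1X_1 + c_2X_2.

x_1(t) = c_1e^(t)sin(4t) - c_2e^(t)cos(4t), x_2(t) = -c_1e^(t)cos(4t) - c_2e^(t)sin(4t)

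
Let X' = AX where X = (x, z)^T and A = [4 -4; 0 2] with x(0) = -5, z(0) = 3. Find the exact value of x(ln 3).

-837

A = [[4,-4],[0,2]]; eigenvalues λ = 4, 2.
Eigenvectors: (1,0) for λ=4, (2,1) for λ=2.
From the initial condition, c_1 = -11, c_2 = 3.
x(ln 3) = (-11)(3^4)(1) + (3)(3^2)(2) = -837.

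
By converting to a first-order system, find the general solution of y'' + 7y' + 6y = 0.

Let x_1 = y, x_2 = y'. Then x_1' = x_2 and x_2' = -6x_1 - 7x_2.
A = [[0,1],[-6,-7]]; det(A-λI) = λ^2 + 7λ + 6.
Eigenvalues λ = -6, -1 with eigenvectors (1,-6), (1,-1).

y(t) = C_1e^(-6t) + C_2e^(-t)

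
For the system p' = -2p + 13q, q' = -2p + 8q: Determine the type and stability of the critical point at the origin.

A = [[-2,13],[-2,8]]; det(A-λI) = λ^2 - 6λ + 10.
λ = 3 ± i: positive real part.

unstable spiral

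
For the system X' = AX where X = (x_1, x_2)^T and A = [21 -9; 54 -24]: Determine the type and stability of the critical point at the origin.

A = [[21,-9],[54,-24]]; det(A-λI) = λ^2 + 3λ - 18.
λ = -6, 3: opposite signs.

saddle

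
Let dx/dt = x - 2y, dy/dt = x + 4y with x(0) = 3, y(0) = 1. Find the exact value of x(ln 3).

-63

A = [[1,-2],[1,4]]; eigenvalues λ = 3, 2.
Eigenvectors: (1,-1) for λ=3, (2,-1) for λ=2.
From the initial condition, c_1 = -5, c_2 = 4.
x(ln 3) = (-5)(3^3)(1) + (4)(3^2)(2) = -63.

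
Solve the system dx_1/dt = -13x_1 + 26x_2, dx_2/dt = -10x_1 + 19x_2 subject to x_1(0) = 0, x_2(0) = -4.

x_1(t) = -52e^(3t)sin(2t), x_2(t) = -32e^(3t)sin(2t) - 4e^(3t)cos(2t)

Coefficient matrix A = [[-13, 26], [-10, 19]].
Characteristic polynomial det(A - λI) = λ^2 - 6λ + 13 = 0.
Eigenvalues λ = 3 ± 2i (complex conjugate pair).
For λ=3+2i: an eigenvector is (2,1) - i(-3,-2) = (2 + 3i, 1 + 2i).
A real fundamental pair from Re and Im of e^((3+2i)t)v: X_1 = e^(3t)(cos(2t)·(2,1) + sin(2t)·(-3,-2)), X_2 = e^(3t)(sin(2t)·(2,1) - cos(2t)·(-3,-2)).
General solution: C_1X_1 + C_2X_2.
Applying x_1(0)=0, x_2(0)=-4 gives C_1=12, C_2=-8.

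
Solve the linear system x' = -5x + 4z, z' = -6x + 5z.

Coefficient matrix A = [[-5, 4], [-6, 5]].
Characteristic polynomial det(A - λI) = λ^2 - 1 = 0.
Eigenvalues λ = -1, 1.
For λ=-1: (A-λI) row 1 is [-4, 4], so an eigenvector is (-1, -1).
For λ=1: (A-λI) row 1 is [-6, 4], so an eigenvector is (-2, -3).
General solution: c_1e^(-t)(-1,-1) + c_2e^(t)(-2,-3).

x(t) = -c_1e^(-t) - 2c_2e^(t), z(t) = -c_1e^(-t) - 3c_2e^(t)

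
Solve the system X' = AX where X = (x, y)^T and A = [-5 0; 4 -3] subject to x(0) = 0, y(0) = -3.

x(t) = 0, y(t) = -3e^(-3t)

Coefficient matrix A = [[-5, 0], [4, -3]].
Characteristic polynomial det(A - λI) = λ^2 + 8λ + 15 = 0.
Eigenvalues λ = -5, -3.
For λ=-5: (A-λI) row 2 is [4, 2], so an eigenvector is (1, -2).
For λ=-3: (A-λI) row 1 is [-2, 0], so an eigenvector is (0, 1).
General solution: C_1e^(-5t)(1,-2) + C_2e^(-3t)(0,1).
Applying x(0)=0, y(0)=-3 gives C_1=0, C_2=-3.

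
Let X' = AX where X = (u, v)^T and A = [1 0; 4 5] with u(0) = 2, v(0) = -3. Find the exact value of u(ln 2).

A = [[1,0],[4,5]]; eigenvalues λ = 1, 5.
Eigenvectors: (-1,1) for λ=1, (0,-1) for λ=5.
From the initial condition, c_1 = -2, c_2 = 1.
u(ln 2) = (-2)(2^1)(-1) + (1)(2^5)(0) = 4.

4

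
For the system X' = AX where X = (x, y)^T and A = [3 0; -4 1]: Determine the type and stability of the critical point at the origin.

unstable node

A = [[3,0],[-4,1]]; det(A-λI) = λ^2 - 4λ + 3.
λ = 3, 1: both positive.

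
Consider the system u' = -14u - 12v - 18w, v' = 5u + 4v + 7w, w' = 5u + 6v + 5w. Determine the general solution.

Coefficient matrix A = [[-14, -12, -18], [5, 4, 7], [5, 6, 5]].
det(A - λI) = 0 gives eigenvalues λ = -4, 1, -2.
For λ=-4: eigenvector (3,-1,-1).
For λ=1: eigenvector (-2,1,1).
For λ=-2: eigenvector (4,-1,-2).
General solution: C_1e^(-4t)(3,-1,-1) + C_2e^(t)(-2,1,1) + C_3e^(-2t)(4,-1,-2).

u(t) = 3C_1e^(-4t) - 2C_2e^(t) + 4C_3e^(-2t), v(t) = -C_1e^(-4t) + C_2e^(t) - C_3e^(-2t), w(t) = -C_1e^(-4t) + C_2e^(t) - 2C_3e^(-2t)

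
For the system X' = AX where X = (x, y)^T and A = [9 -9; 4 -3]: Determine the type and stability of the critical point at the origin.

A = [[9,-9],[4,-3]]; det(A-λI) = λ^2 - 6λ + 9.
repeated λ = 3 with a single eigenvector.

unstable improper node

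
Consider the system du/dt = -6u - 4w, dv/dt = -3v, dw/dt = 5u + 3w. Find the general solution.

Coefficient matrix A = [[-6, 0, -4], [0, -3, 0], [5, 0, 3]].
det(A - λI) = 0 gives eigenvalues λ = -1, -3, -2.
For λ=-1: eigenvector (-4,0,5).
For λ=-3: eigenvector (0,1,0).
For λ=-2: eigenvector (1,0,-1).
General solution: c_1e^(-t)(-4,0,5) + c_2e^(-3t)(0,1,0) + c_3e^(-2t)(1,0,-1).

u(t) = -4c_1e^(-t) + c_3e^(-2t), v(t) = c_2e^(-3t), w(t) = 5c_1e^(-t) - c_3e^(-2t)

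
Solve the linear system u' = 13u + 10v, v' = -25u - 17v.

u(t) = C_1e^(-2t)sin(5t) + C_1e^(-2t)cos(5t) + C_2e^(-2t)sin(5t) - C_2e^(-2t)cos(5t), v(t) = -2C_1e^(-2t)sin(5t) - C_1e^(-2t)cos(5t) - C_2e^(-2t)sin(5t) + 2C_2e^(-2t)cos(5t)

Coefficient matrix A = [[13, 10], [-25, -17]].
Characteristic polynomial det(A - λI) = λ^2 + 4λ + 29 = 0.
Eigenvalues λ = -2 ± 5i (complex conjugate pair).
For λ=-2+5i: an eigenvector is (1,-1) - i(1,-2) = (1 - i, -1 + 2i).
A real fundamental pair from Re and Im of e^((-2+5i)t)v: X_1 = e^(-2t)(cos(5t)·(1,-1) + sin(5t)·(1,-2)), X_2 = e^(-2t)(sin(5t)·(1,-1) - cos(5t)·(1,-2)).
General solution: C_1X_1 + C_2X_2.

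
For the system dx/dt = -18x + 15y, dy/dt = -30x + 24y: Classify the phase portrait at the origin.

unstable spiral

A = [[-18,15],[-30,24]]; det(A-λI) = λ^2 - 6λ + 18.
λ = 3 ± 3i: positive real part.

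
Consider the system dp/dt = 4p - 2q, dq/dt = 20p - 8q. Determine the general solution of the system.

Coefficient matrix A = [[4, -2], [20, -8]].
Characteristic polynomial det(A - λI) = λ^2 + 4λ + 8 = 0.
Eigenvalues λ = -2 ± 2i (complex conjugate pair).
For λ=-2+2i: an eigenvector is (0,1) - i(-1,-3) = (0 + i, 1 + 3i).
A real fundamental pair from Re and Im of e^((-2+2i)t)v: X_1 = e^(-2t)(cos(2t)·(0,1) + sin(2t)·(-1,-3)), X_2 = e^(-2t)(sin(2t)·(0,1) - cos(2t)·(-1,-3)).
General solution: c_1X_1 + c_2X_2.

p(t) = -c_1e^(-2t)sin(2t) + c_2e^(-2t)cos(2t), q(t) = -3c_1e^(-2t)sin(2t) + c_1e^(-2t)cos(2t) + c_2e^(-2t)sin(2t) + 3c_2e^(-2t)cos(2t)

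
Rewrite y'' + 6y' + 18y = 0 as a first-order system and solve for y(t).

Let x_1 = y, x_2 = y'. Then x_1' = x_2 and x_2' = -18x_1 - 6x_2.
A = [[0,1],[-18,-6]]; det(A-λI) = λ^2 + 6λ + 18.
Eigenvalues λ = -3 ± 3i.

y(t) = c_1e^(-3t)cos(3t) + c_2e^(-3t)sin(3t)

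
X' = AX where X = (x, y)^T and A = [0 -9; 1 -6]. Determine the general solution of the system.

Coefficient matrix A = [[0, -9], [1, -6]].
Characteristic polynomial det(A - λI) = λ^2 + 6λ + 9 = 0.
Single eigenvalue λ = -3 with algebraic multiplicity 2.
Eigenvector v = (3,1); generalized eigenvector w with (A-λI)w=v is (-2,-1).
General solution: e^(-3t)[K_1·v + K_2·(t·v + w)].

x(t) = 3K_1e^(-3t) + 3K_2te^(-3t) - 2K_2e^(-3t), y(t) = K_1e^(-3t) + K_2te^(-3t) - K_2e^(-3t)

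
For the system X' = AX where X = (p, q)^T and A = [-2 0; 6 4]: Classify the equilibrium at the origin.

A = [[-2,0],[6,4]]; det(A-λI) = λ^2 - 2λ - 8.
λ = -2, 4: opposite signs.

saddle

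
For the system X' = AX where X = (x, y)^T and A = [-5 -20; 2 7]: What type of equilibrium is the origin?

A = [[-5,-20],[2,7]]; det(A-λI) = λ^2 - 2λ + 5.
λ = 1 ± 2i: positive real part.

unstable spiral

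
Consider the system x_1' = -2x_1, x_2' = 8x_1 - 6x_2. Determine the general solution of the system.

Coefficient matrix A = [[-2, 0], [8, -6]].
Characteristic polynomial det(A - λI) = λ^2 + 8λ + 12 = 0.
Eigenvalues λ = -2, -6.
For λ=-2: (A-λI) row 2 is [8, -4], so an eigenvector is (1, 2).
For λ=-6: (A-λI) row 1 is [4, 0], so an eigenvector is (0, -1).
General solution: c_1e^(-2t)(1,2) + c_2e^(-6t)(0,-1).

x_1(t) = c_1e^(-2t), x_2(t) = 2c_1e^(-2t) - c_2e^(-6t)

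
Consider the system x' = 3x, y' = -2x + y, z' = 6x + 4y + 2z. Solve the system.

Coefficient matrix A = [[3, 0, 0], [-2, 1, 0], [6, 4, 2]].
det(A - λI) = 0 gives eigenvalues λ = 1, 3, 2.
For λ=1: eigenvector (0,1,-4).
For λ=3: eigenvector (1,-1,2).
For λ=2: eigenvector (0,0,1).
General solution: C_1e^(t)(0,1,-4) + C_2e^(3t)(1,-1,2) + C_3e^(2t)(0,0,1).

x(t) = C_2e^(3t), y(t) = C_1e^(t) - C_2e^(3t), z(t) = -4C_1e^(t) + 2C_2e^(3t) + C_3e^(2t)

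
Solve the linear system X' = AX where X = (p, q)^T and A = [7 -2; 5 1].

Coefficient matrix A = [[7, -2], [5, 1]].
Characteristic polynomial det(A - λI) = λ^2 - 8λ + 17 = 0.
Eigenvalues λ = 4 ± i (complex conjugate pair).
For λ=4+i: an eigenvector is (1,1) - i(1,2) = (1 - i, 1 - 2i).
A real fundamental pair from Re and Im of e^((4+i)t)v: X_1 = e^(4t)(cos(t)·(1,1) + sin(t)·(1,2)), X_2 = e^(4t)(sin(t)·(1,1) - cos(t)·(1,2)).
General solution: c_1X_1 + c_2X_2.

p(t) = c_1e^(4t)sin(t) + c_1e^(4t)cos(t) + c_2e^(4t)sin(t) - c_2e^(4t)cos(t), q(t) = 2c_1e^(4t)sin(t) + c_1e^(4t)cos(t) + c_2e^(4t)sin(t) - 2c_2e^(4t)cos(t)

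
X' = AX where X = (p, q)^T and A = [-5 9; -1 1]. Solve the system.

p(t) = 3C_1e^(-2t) + 3C_2te^(-2t) + 2C_2e^(-2t), q(t) = C_1e^(-2t) + C_2te^(-2t) + C_2e^(-2t)

Coefficient matrix A = [[-5, 9], [-1, 1]].
Characteristic polynomial det(A - λI) = λ^2 + 4λ + 4 = 0.
Single eigenvalue λ = -2 with algebraic multiplicity 2.
Eigenvector v = (3,1); generalized eigenvector w with (A-λI)w=v is (2,1).
General solution: e^(-2t)[C_1·v + C_2·(t·v + w)].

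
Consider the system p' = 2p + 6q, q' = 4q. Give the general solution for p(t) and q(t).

p(t) = -3c_1e^(4t) - c_2e^(2t), q(t) = -c_1e^(4t)

Coefficient matrix A = [[2, 6], [0, 4]].
Characteristic polynomial det(A - λI) = λ^2 - 6λ + 8 = 0.
Eigenvalues λ = 4, 2.
For λ=4: (A-λI) row 1 is [-2, 6], so an eigenvector is (-3, -1).
For λ=2: (A-λI) row 1 is [0, 6], so an eigenvector is (-1, 0).
General solution: c_1e^(4t)(-3,-1) + c_2e^(2t)(-1,0).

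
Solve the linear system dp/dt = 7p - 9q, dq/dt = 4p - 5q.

p(t) = -3K_1e^(t) - 3K_2te^(t) + K_2e^(t), q(t) = -2K_1e^(t) - 2K_2te^(t) + K_2e^(t)

Coefficient matrix A = [[7, -9], [4, -5]].
Characteristic polynomial det(A - λI) = λ^2 - 2λ + 1 = 0.
Single eigenvalue λ = 1 with algebraic multiplicity 2.
Eigenvector v = (-3,-2); generalized eigenvector w with (A-λI)w=v is (1,1).
General solution: e^(t)[K_1·v + K_2·(t·v + w)].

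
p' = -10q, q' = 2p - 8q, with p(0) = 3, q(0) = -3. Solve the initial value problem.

p(t) = 21e^(-4t)sin(2t) + 3e^(-4t)cos(2t), q(t) = 9e^(-4t)sin(2t) - 3e^(-4t)cos(2t)

Coefficient matrix A = [[0, -10], [2, -8]].
Characteristic polynomial det(A - λI) = λ^2 + 8λ + 20 = 0.
Eigenvalues λ = -4 ± 2i (complex conjugate pair).
For λ=-4+2i: an eigenvector is (1,0) - i(2,1) = (1 - 2i, 0 - i).
A real fundamental pair from Re and Im of e^((-4+2i)t)v: X_1 = e^(-4t)(cos(2t)·(1,0) + sin(2t)·(2,1)), X_2 = e^(-4t)(sin(2t)·(1,0) - cos(2t)·(2,1)).
General solution: K_1X_1 + K_2X_2.
Applying p(0)=3, q(0)=-3 gives K_1=9, K_2=3.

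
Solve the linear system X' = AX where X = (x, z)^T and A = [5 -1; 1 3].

x(t) = -C_1e^(4t) - C_2te^(4t), z(t) = -C_1e^(4t) - C_2te^(4t) + C_2e^(4t)

Coefficient matrix A = [[5, -1], [1, 3]].
Characteristic polynomial det(A - λI) = λ^2 - 8λ + 16 = 0.
Single eigenvalue λ = 4 with algebraic multiplicity 2.
Eigenvector v = (-1,-1); generalized eigenvector w with (A-λI)w=v is (0,1).
General solution: e^(4t)[C_1·v + C_2·(t·v + w)].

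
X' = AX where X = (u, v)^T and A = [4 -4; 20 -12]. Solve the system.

Coefficient matrix A = [[4, -4], [20, -12]].
Characteristic polynomial det(A - λI) = λ^2 + 8λ + 32 = 0.
Eigenvalues λ = -4 ± 4i (complex conjugate pair).
For λ=-4+4i: an eigenvector is (1,2) - i(0,1) = (1, 2 - i).
A real fundamental pair from Re and Im of e^((-4+4i)t)v: X_1 = e^(-4t)(cos(4t)·(1,2) + sin(4t)·(0,1)), X_2 = e^(-4t)(sin(4t)·(1,2) - cos(4t)·(0,1)).
General solution: c_1X_1 + c_2X_2.

u(t) = c_1e^(-4t)cos(4t) + c_2e^(-4t)sin(4t), v(t) = c_1e^(-4t)sin(4t) + 2c_1e^(-4t)cos(4t) + 2c_2e^(-4t)sin(4t) - c_2e^(-4t)cos(4t)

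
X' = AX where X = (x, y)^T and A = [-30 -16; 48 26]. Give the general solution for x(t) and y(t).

Coefficient matrix A = [[-30, -16], [48, 26]].
Characteristic polynomial det(A - λI) = λ^2 + 4λ - 12 = 0.
Eigenvalues λ = -6, 2.
For λ=-6: (A-λI) row 1 is [-24, -16], so an eigenvector is (2, -3).
For λ=2: (A-λI) row 1 is [-32, -16], so an eigenvector is (1, -2).
General solution: K_1e^(-6t)(2,-3) + K_2e^(2t)(1,-2).

x(t) = 2K_1e^(-6t) + K_2e^(2t), y(t) = -3K_1e^(-6t) - 2K_2e^(2t)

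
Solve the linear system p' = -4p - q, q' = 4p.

p(t) = -c_1e^(-2t) - c_2te^(-2t) - c_2e^(-2t), q(t) = 2c_1e^(-2t) + 2c_2te^(-2t) + 3c_2e^(-2t)

Coefficient matrix A = [[-4, -1], [4, 0]].
Characteristic polynomial det(A - λI) = λ^2 + 4λ + 4 = 0.
Single eigenvalue λ = -2 with algebraic multiplicity 2.
Eigenvector v = (-1,2); generalized eigenvector w with (A-λI)w=v is (-1,3).
General solution: e^(-2t)[c_1·v + c_2·(t·v + w)].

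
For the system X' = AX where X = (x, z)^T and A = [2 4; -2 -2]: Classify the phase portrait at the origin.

A = [[2,4],[-2,-2]]; det(A-λI) = λ^2 + 4.
λ = 0 ± 2i: zero real part.

center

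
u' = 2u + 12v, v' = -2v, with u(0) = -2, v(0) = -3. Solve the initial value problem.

u(t) = -11e^(2t) + 9e^(-2t), v(t) = -3e^(-2t)

Coefficient matrix A = [[2, 12], [0, -2]].
Characteristic polynomial det(A - λI) = λ^2 - 4 = 0.
Eigenvalues λ = 2, -2.
For λ=2: (A-λI) row 1 is [0, 12], so an eigenvector is (1, 0).
For λ=-2: (A-λI) row 1 is [4, 12], so an eigenvector is (-3, 1).
General solution: c_1e^(2t)(1,0) + c_2e^(-2t)(-3,1).
Applying u(0)=-2, v(0)=-3 gives c_1=-11, c_2=-3.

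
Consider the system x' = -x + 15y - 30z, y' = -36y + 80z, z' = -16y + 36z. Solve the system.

Coefficient matrix A = [[-1, 15, -30], [0, -36, 80], [0, -16, 36]].
det(A - λI) = 0 gives eigenvalues λ = 4, -1, -4.
For λ=4: eigenvector (0,2,1).
For λ=-1: eigenvector (1,0,0).
For λ=-4: eigenvector (5,-5,-2).
General solution: C_1e^(4t)(0,2,1) + C_2e^(-t)(1,0,0) + C_3e^(-4t)(5,-5,-2).

x(t) = C_2e^(-t) + 5C_3e^(-4t), y(t) = 2C_1e^(4t) - 5C_3e^(-4t), z(t) = C_1e^(4t) - 2C_3e^(-4t)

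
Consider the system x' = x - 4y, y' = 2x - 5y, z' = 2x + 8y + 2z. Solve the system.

x(t) = 2C_1e^(-t) + C_2e^(-3t), y(t) = C_1e^(-t) + C_2e^(-3t), z(t) = -4C_1e^(-t) - 2C_2e^(-3t) + C_3e^(2t)

Coefficient matrix A = [[1, -4, 0], [2, -5, 0], [2, 8, 2]].
det(A - λI) = 0 gives eigenvalues λ = -1, -3, 2.
For λ=-1: eigenvector (2,1,-4).
For λ=-3: eigenvector (1,1,-2).
For λ=2: eigenvector (0,0,1).
General solution: C_1e^(-t)(2,1,-4) + C_2e^(-3t)(1,1,-2) + C_3e^(2t)(0,0,1).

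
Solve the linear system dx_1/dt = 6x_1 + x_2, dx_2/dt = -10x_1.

Coefficient matrix A = [[6, 1], [-10, 0]].
Characteristic polynomial det(A - λI) = λ^2 - 6λ + 10 = 0.
Eigenvalues λ = 3 ± i (complex conjugate pair).
For λ=3+i: an eigenvector is (-1,3) - i(0,1) = (-1, 3 - i).
A real fundamental pair from Re and Im of e^((3+i)t)v: X_1 = e^(3t)(cos(t)·(-1,3) + sin(t)·(0,1)), X_2 = e^(3t)(sin(t)·(-1,3) - cos(t)·(0,1)).
General solution: C_1X_1 + C_2X_2.

x_1(t) = -C_1e^(3t)cos(t) - C_2e^(3t)sin(t), x_2(t) = C_1e^(3t)sin(t) + 3C_1e^(3t)cos(t) + 3C_2e^(3t)sin(t) - C_2e^(3t)cos(t)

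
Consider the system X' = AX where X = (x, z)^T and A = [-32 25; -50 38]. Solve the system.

x(t) = -2K_1e^(3t)sin(5t) + K_1e^(3t)cos(5t) + K_2e^(3t)sin(5t) + 2K_2e^(3t)cos(5t), z(t) = -3K_1e^(3t)sin(5t) + K_1e^(3t)cos(5t) + K_2e^(3t)sin(5t) + 3K_2e^(3t)cos(5t)

Coefficient matrix A = [[-32, 25], [-50, 38]].
Characteristic polynomial det(A - λI) = λ^2 - 6λ + 34 = 0.
Eigenvalues λ = 3 ± 5i (complex conjugate pair).
For λ=3+5i: an eigenvector is (1,1) - i(-2,-3) = (1 + 2i, 1 + 3i).
A real fundamental pair from Re and Im of e^((3+5i)t)v: X_1 = e^(3t)(cos(5t)·(1,1) + sin(5t)·(-2,-3)), X_2 = e^(3t)(sin(5t)·(1,1) - cos(5t)·(-2,-3)).
General solution: K_1X_1 + K_2X_2.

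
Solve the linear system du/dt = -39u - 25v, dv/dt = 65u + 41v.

Coefficient matrix A = [[-39, -25], [65, 41]].
Characteristic polynomial det(A - λI) = λ^2 - 2λ + 26 = 0.
Eigenvalues λ = 1 ± 5i (complex conjugate pair).
For λ=1+5i: an eigenvector is (2,-3) - i(-1,2) = (2 + i, -3 - 2i).
A real fundamental pair from Re and Im of e^((1+5i)t)v: X_1 = e^(t)(cos(5t)·(2,-3) + sin(5t)·(-1,2)), X_2 = e^(t)(sin(5t)·(2,-3) - cos(5t)·(-1,2)).
General solution: K_1X_1 + K_2X_2.

u(t) = -K_1e^(t)sin(5t) + 2K_1e^(t)cos(5t) + 2K_2e^(t)sin(5t) + K_2e^(t)cos(5t), v(t) = 2K_1e^(t)sin(5t) - 3K_1e^(t)cos(5t) - 3K_2e^(t)sin(5t) - 2K_2e^(t)cos(5t)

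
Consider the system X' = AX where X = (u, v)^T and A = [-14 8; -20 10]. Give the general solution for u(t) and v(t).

u(t) = C_1e^(-2t)sin(4t) + C_1e^(-2t)cos(4t) + C_2e^(-2t)sin(4t) - C_2e^(-2t)cos(4t), v(t) = C_1e^(-2t)sin(4t) + 2C_1e^(-2t)cos(4t) + 2C_2e^(-2t)sin(4t) - C_2e^(-2t)cos(4t)

Coefficient matrix A = [[-14, 8], [-20, 10]].
Characteristic polynomial det(A - λI) = λ^2 + 4λ + 20 = 0.
Eigenvalues λ = -2 ± 4i (complex conjugate pair).
For λ=-2+4i: an eigenvector is (1,2) - i(1,1) = (1 - i, 2 - i).
A real fundamental pair from Re and Im of e^((-2+4i)t)v: X_1 = e^(-2t)(cos(4t)·(1,2) + sin(4t)·(1,1)), X_2 = e^(-2t)(sin(4t)·(1,2) - cos(4t)·(1,1)).
General solution: C_1X_1 + C_2X_2.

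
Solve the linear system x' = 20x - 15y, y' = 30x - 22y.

Coefficient matrix A = [[20, -15], [30, -22]].
Characteristic polynomial det(A - λI) = λ^2 + 2λ + 10 = 0.
Eigenvalues λ = -1 ± 3i (complex conjugate pair).
For λ=-1+3i: an eigenvector is (2,3) - i(-1,-1) = (2 + i, 3 + i).
A real fundamental pair from Re and Im of e^((-1+3i)t)v: X_1 = e^(-t)(cos(3t)·(2,3) + sin(3t)·(-1,-1)), X_2 = e^(-t)(sin(3t)·(2,3) - cos(3t)·(-1,-1)).
General solution: C_1X_1 + C_2X_2.

x(t) = -C_1e^(-t)sin(3t) + 2C_1e^(-t)cos(3t) + 2C_2e^(-t)sin(3t) + C_2e^(-t)cos(3t), y(t) = -C_1e^(-t)sin(3t) + 3C_1e^(-t)cos(3t) + 3C_2e^(-t)sin(3t) + C_2e^(-t)cos(3t)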